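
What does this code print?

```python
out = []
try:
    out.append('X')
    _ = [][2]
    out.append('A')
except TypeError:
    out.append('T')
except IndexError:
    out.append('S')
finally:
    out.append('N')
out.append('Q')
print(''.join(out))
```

Execution trace: 'X' (try body) → 'S' (except IndexError) → 'N' (finally) → 'Q' (after the try/except). Output: XSNQ

Answer: XSNQ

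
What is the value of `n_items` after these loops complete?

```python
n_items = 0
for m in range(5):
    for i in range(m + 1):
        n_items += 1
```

Triangle: 1 + 2 + ... + 5
`n_items` takes the values: 0 → 1 → 2 → 3 → 4 → 5 → 6 → 7 → 8 → 9 → 10 → 11 → 12 → 13 → 14 → 15

Answer: 15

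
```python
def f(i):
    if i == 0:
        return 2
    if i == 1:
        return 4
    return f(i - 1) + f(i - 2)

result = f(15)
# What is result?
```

Build up from base cases: f(0)=2, f(1)=4, f(2)=6, f(3)=10, f(4)=16, f(5)=26, f(6)=42, ..., f(15)=3194

Answer: 3194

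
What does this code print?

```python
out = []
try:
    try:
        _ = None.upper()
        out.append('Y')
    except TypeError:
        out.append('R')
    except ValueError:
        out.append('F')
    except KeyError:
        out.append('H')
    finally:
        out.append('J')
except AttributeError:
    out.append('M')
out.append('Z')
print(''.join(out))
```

Execution trace: 'J' (finally) → 'M' (outer except AttributeError) → 'Z' (after the try/except). Output: JMZ

Answer: JMZ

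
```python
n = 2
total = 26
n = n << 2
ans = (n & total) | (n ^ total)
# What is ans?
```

Trace:
`n = 2` → n = 2
`total = 26` → total = 26
`n = n << 2` → n = 8
`ans = (n & total) | (n ^ total)` → ans = 26
So ans = 26

Answer: 26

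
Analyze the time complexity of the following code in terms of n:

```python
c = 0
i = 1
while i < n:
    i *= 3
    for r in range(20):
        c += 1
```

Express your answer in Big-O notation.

Each loop level contributes: log n × 1. Multiplying the contributions gives O(log n).

Answer: O(log n)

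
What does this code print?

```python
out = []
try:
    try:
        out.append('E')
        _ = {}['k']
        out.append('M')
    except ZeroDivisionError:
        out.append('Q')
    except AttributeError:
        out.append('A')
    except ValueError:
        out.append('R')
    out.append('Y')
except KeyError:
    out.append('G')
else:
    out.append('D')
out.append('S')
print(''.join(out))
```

Execution trace: 'E' (inner try body) → 'G' (except KeyError) → 'S' (after the try/except). Output: EGS

Answer: EGS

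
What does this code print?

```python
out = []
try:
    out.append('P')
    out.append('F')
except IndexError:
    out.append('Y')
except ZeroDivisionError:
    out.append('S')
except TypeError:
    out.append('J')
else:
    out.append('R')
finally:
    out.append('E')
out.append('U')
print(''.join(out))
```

Execution trace: 'P' (try body) → 'F' (try body, no exception) → 'R' (else) → 'E' (finally) → 'U' (after the try/except). Output: PFREU

Answer: PFREU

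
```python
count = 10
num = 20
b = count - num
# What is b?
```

Trace:
`count = 10` → count = 10
`num = 20` → num = 20
`b = count - num` → b = -10
So b = -10

Answer: -10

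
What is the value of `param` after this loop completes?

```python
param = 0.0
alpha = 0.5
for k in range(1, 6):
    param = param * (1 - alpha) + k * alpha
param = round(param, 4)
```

Moving average with lr=0.5
`param` takes the values: 0.0 → 0.5 → 1.25 → 2.125 → 3.0625 → 4.03125 → 4.0312

Answer: 4.0312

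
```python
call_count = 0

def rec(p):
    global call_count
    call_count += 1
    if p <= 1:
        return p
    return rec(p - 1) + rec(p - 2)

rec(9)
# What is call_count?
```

Calls(p) = 1 + Calls(p-1) + Calls(p-2); Calls(0)=Calls(1)=1. For p=9 this gives 109.

Answer: 109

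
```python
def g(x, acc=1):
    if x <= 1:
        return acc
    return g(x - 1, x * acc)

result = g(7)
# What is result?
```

Accumulator trace (n, acc): (7, 1) -> (6, 7) -> (5, 42) -> (4, 210) -> (3, 840) -> (2, 2520) -> (1, 5040) -> return 5040

Answer: 5040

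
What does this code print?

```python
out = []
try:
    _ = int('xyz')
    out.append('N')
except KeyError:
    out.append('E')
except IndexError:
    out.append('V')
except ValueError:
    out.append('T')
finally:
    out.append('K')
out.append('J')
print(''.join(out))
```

Execution trace: 'T' (except ValueError) → 'K' (finally) → 'J' (after the try/except). Output: TKJ

Answer: TKJ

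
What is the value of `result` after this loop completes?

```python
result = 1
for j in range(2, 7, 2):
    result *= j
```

Product of even numbers 2 to 6
`result` takes the values: 1 → 2 → 8 → 48

Answer: 48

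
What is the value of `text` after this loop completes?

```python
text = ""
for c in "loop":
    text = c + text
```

Reverse 'loop'
`text` takes the values: "" → "l" → "ol" → "ool" → "pool"

Answer: "pool"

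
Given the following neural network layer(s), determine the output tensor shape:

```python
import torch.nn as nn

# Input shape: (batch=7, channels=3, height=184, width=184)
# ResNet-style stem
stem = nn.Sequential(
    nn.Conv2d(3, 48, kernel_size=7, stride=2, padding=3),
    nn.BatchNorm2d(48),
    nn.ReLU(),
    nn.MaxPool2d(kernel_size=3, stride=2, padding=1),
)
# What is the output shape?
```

Input: (7, 3, 184, 184) -> after Conv2d 7x7 stride=2: (7, 48, 92, 92) -> Output: (7, 48, 46, 46)

Answer: (7, 48, 46, 46)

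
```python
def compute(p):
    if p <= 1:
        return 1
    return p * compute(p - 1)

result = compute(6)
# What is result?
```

compute(6) = 6 * 5 * 4 * 3 * 2 * 1 = 720

Answer: 720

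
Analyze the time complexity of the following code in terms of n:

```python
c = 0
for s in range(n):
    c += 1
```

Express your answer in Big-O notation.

Each loop level contributes: n. Multiplying the contributions gives O(n).

Answer: O(n)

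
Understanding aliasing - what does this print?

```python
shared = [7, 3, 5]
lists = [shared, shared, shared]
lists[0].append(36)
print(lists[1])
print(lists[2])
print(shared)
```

Key concept: list of same reference.
Step by step:
`shared = [7, 3, 5]` → shared = [7, 3, 5]
`lists = [shared, shared, shared]` → lists = [[7, 3, 5], [7, 3, 5], [7, 3, 5]]
`lists[0].append(36)` → shared = [7, 3, 5, 36]; lists = [[7, 3, 5, 36], [7, 3, 5, 36], [7, 3, 5, 36]]
`print(lists[1])` → prints [7, 3, 5, 36]
`print(lists[2])` → prints [7, 3, 5, 36]
`print(shared)` → prints [7, 3, 5, 36]

Answer:
[7, 3, 5, 36]
[7, 3, 5, 36]
[7, 3, 5, 36]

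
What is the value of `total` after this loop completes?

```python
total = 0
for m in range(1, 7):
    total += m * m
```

Sum of squares 1² to 6² = 91
`total` takes the values: 0 → 1 → 5 → 14 → 30 → 55 → 91

Answer: 91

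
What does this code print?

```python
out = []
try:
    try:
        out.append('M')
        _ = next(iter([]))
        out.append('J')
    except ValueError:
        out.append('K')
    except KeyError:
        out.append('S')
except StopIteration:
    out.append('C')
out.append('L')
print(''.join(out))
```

Execution trace: 'M' (try body) → 'C' (outer except StopIteration) → 'L' (after the try/except). Output: MCL

Answer: MCL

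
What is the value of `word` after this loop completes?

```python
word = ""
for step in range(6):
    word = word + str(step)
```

Concatenate digits 0 to 5
`word` takes the values: "" → "0" → "01" → "012" → "0123" → "01234" → "012345"

Answer: "012345"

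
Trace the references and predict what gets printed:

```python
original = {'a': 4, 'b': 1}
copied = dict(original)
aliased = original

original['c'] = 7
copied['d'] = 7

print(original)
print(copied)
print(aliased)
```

Key concept: dict() creates copy, assignment creates alias.
Step by step:
`original = {'a': 4, 'b': 1}` → original = {'a': 4, 'b': 1}
`copied = dict(original)` → copied = {'a': 4, 'b': 1}
`aliased = original` → aliased = {'a': 4, 'b': 1} (same object as original)
`original['c'] = 7` → original = {'a': 4, 'b': 1, 'c': 7} (same object as aliased); aliased = {'a': 4, 'b': 1, 'c': 7} (same object as original)
`copied['d'] = 7` → copied = {'a': 4, 'b': 1, 'd': 7}
`print(original)` → prints {'a': 4, 'b': 1, 'c': 7}
`print(copied)` → prints {'a': 4, 'b': 1, 'd': 7}
`print(aliased)` → prints {'a': 4, 'b': 1, 'c': 7}

Answer:
{'a': 4, 'b': 1, 'c': 7}
{'a': 4, 'b': 1, 'd': 7}
{'a': 4, 'b': 1, 'c': 7}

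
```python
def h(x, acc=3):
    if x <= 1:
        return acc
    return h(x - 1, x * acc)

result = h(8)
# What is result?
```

Accumulator trace (n, acc): (8, 3) -> (7, 24) -> (6, 168) -> (5, 1008) -> (4, 5040) -> (3, 20160) -> (2, 60480) -> (1, 120960) -> return 120960

Answer: 120960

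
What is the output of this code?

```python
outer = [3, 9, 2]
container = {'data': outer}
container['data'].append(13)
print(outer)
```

Key concept: dict holds reference to list.
Step by step:
`outer = [3, 9, 2]` → outer = [3, 9, 2]
`container = {'data': outer}` → container = {'data': [3, 9, 2]}
`container['data'].append(13)` → outer = [3, 9, 2, 13]; container = {'data': [3, 9, 2, 13]}
`print(outer)` → prints [3, 9, 2, 13]

Answer: [3, 9, 2, 13]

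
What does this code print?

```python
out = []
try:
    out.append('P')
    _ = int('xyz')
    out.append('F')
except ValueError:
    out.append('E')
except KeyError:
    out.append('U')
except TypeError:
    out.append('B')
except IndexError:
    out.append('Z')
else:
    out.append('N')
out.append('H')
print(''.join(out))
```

Execution trace: 'P' (try body) → 'E' (except ValueError) → 'H' (after the try/except). Output: PEH

Answer: PEH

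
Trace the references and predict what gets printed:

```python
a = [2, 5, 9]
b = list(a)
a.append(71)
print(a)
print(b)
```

Key concept: list() constructor creates copy.
Step by step:
`a = [2, 5, 9]` → a = [2, 5, 9]
`b = list(a)` → b = [2, 5, 9]
`a.append(71)` → a = [2, 5, 9, 71]
`print(a)` → prints [2, 5, 9, 71]
`print(b)` → prints [2, 5, 9]

Answer:
[2, 5, 9, 71]
[2, 5, 9]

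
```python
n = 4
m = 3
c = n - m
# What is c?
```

Trace:
`n = 4` → n = 4
`m = 3` → m = 3
`c = n - m` → c = 1
So c = 1

Answer: 1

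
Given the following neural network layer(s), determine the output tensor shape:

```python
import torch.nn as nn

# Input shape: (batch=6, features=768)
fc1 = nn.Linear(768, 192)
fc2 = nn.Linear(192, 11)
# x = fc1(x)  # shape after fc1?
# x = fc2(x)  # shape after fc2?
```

Input: (6, 768) -> after fc1: (6, 192) -> Output: (6, 11)

Answer: (6, 11)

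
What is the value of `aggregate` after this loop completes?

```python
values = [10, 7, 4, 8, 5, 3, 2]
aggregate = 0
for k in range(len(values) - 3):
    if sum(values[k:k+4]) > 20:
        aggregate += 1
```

Count windows with sum > 20
`aggregate` takes the values: 0 → 1 → 2

Answer: 2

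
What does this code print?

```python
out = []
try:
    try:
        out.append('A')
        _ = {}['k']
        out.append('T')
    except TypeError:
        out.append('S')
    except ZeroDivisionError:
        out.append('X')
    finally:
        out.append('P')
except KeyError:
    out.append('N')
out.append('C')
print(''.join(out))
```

Execution trace: 'A' (try body) → 'P' (finally) → 'N' (outer except KeyError) → 'C' (after the try/except). Output: APNC

Answer: APNC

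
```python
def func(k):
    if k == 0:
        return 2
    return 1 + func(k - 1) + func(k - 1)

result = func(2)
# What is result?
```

func(k) = 1 + 2·func(k-1), func(0)=2. Closed form: (2+1)·2^2 - 1 = 11.

Answer: 11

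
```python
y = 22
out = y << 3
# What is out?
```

Trace:
`y = 22` → y = 22
`out = y << 3` → out = 176
So out = 176

Answer: 176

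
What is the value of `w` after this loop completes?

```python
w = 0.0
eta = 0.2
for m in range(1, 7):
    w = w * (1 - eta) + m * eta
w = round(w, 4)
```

Moving average with lr=0.2
`w` takes the values: 0.0 → 0.2 → 0.56 → 1.048 → 1.6384 → 2.31072 → 3.048576 → 3.0486

Answer: 3.0486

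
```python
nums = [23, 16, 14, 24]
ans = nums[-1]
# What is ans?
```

Trace:
`nums = [23, 16, 14, 24]` → nums = [23, 16, 14, 24]
`ans = nums[-1]` → ans = 24
So ans = 24

Answer: 24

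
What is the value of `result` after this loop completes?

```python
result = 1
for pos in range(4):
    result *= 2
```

2^4 = 16
`result` takes the values: 1 → 2 → 4 → 8 → 16

Answer: 16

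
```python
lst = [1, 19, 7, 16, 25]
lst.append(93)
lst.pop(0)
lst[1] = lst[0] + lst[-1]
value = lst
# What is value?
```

Trace:
`lst = [1, 19, 7, 16, 25]` → lst = [1, 19, 7, 16, 25]
`lst.append(93)` → lst = [1, 19, 7, 16, 25, 93]
`lst.pop(0)` → lst = [19, 7, 16, 25, 93]
`lst[1] = lst[0] + lst[-1]` → lst = [19, 112, 16, 25, 93]
`value = lst` → value = [19, 112, 16, 25, 93]
So value = [19, 112, 16, 25, 93]

Answer: [19, 112, 16, 25, 93]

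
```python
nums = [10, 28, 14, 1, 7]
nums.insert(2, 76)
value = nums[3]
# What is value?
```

Trace:
`nums = [10, 28, 14, 1, 7]` → nums = [10, 28, 14, 1, 7]
`nums.insert(2, 76)` → nums = [10, 28, 76, 14, 1, 7]
`value = nums[3]` → value = 14
So value = 14

Answer: 14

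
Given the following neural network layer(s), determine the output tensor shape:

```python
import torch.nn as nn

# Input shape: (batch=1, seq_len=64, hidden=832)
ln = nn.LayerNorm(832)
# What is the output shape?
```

Input: (1, 64, 832) -> Output: (1, 64, 832)

Answer: (1, 64, 832)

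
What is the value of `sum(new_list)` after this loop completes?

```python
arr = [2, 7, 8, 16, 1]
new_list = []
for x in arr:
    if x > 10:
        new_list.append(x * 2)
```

Sum of doubled values > 10
`new_list` takes the values: [] → [32]
So `sum(new_list)` = 32

Answer: 32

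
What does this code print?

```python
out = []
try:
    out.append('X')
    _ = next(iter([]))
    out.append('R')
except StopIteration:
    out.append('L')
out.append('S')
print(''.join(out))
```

Execution trace: 'X' (try body) → 'L' (except StopIteration) → 'S' (after the try/except). Output: XLS

Answer: XLS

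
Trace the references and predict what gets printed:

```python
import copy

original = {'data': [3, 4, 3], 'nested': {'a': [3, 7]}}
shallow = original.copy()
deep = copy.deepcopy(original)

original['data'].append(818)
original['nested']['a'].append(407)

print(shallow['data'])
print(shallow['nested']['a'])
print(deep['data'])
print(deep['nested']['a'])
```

Key concept: comparing shallow vs deep copy.
Step by step:
`original = {'data': [3, 4, 3], 'nested': {'a': [3, 7]}}` → original = {'data': [3, 4, 3], 'nested': {'a': [3, 7]}}
`shallow = original.copy()` → shallow = {'data': [3, 4, 3], 'nested': {'a': [3, 7]}}
`deep = copy.deepcopy(original)` → deep = {'data': [3, 4, 3], 'nested': {'a': [3, 7]}}
`original['data'].append(818)` → original = {'data': [3, 4, 3, 818], 'nested': {'a': [3, 7]}}; shallow = {'data': [3, 4, 3, 818], 'nested': {'a': [3, 7]}}
`original['nested']['a'].append(407)` → original = {'data': [3, 4, 3, 818], 'nested': {'a': [3, 7, 407]}}; shallow = {'data': [3, 4, 3, 818], 'nested': {'a': [3, 7, 407]}}
`print(shallow['data'])` → prints [3, 4, 3, 818]
`print(shallow['nested']['a'])` → prints [3, 7, 407]
`print(deep['data'])` → prints [3, 4, 3]
`print(deep['nested']['a'])` → prints [3, 7]

Answer:
[3, 4, 3, 818]
[3, 7, 407]
[3, 4, 3]
[3, 7]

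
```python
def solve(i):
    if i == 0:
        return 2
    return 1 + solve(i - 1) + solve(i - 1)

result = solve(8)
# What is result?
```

solve(i) = 1 + 2·solve(i-1), solve(0)=2. Closed form: (2+1)·2^8 - 1 = 767.

Answer: 767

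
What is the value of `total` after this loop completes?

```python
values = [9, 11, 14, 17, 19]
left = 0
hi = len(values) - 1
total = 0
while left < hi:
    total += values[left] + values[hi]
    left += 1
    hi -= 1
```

Sum of pairs from ends
`total` takes the values: 0 → 28 → 56

Answer: 56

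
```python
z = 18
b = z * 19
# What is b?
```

Trace:
`z = 18` → z = 18
`b = z * 19` → b = 342
So b = 342

Answer: 342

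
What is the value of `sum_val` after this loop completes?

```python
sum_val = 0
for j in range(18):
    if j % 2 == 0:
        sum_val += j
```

Sum of even numbers 0 to 17
`sum_val` takes the values: 0 → 2 → 6 → 12 → 20 → 30 → 42 → 56 → 72

Answer: 72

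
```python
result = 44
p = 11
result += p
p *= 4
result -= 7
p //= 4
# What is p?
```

Trace:
`result = 44` → result = 44
`p = 11` → p = 11
`result += p` → result = 55
`p *= 4` → p = 44
`result -= 7` → result = 48
`p //= 4` → p = 11
So p = 11

Answer: 11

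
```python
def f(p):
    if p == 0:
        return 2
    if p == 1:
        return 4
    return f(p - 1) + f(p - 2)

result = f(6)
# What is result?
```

Build up from base cases: f(0)=2, f(1)=4, f(2)=6, f(3)=10, f(4)=16, f(5)=26, f(6)=42

Answer: 42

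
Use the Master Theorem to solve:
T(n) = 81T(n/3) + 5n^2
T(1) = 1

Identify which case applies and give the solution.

a=81, b=3, f(n)=5n^2. log_3(81) = 4. Since c=2 < 4, Case 1 applies: T(n) = Θ(n^log_b(a)) = O(n^4).

Answer: O(n^4) - Case 1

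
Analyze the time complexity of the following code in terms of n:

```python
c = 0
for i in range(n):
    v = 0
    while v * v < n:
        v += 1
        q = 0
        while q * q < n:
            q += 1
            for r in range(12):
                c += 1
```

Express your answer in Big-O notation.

Each loop level contributes: n × √n × √n × 1. Multiplying the contributions gives O(n^2).

Answer: O(n^2)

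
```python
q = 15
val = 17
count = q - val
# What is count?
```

Trace:
`q = 15` → q = 15
`val = 17` → val = 17
`count = q - val` → count = -2
So count = -2

Answer: -2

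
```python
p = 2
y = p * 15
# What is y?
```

Trace:
`p = 2` → p = 2
`y = p * 15` → y = 30
So y = 30

Answer: 30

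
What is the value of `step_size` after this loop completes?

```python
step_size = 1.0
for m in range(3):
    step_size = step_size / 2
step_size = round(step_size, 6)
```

Halving LR 3 times: 1 / 2^3
`step_size` takes the values: 1.0 → 0.5 → 0.25 → 0.125

Answer: 0.125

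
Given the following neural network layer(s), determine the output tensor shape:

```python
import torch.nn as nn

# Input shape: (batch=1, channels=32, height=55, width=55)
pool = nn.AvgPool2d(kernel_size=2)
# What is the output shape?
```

Input: (1, 32, 55, 55) -> Output: (1, 32, 27, 27)

Answer: (1, 32, 27, 27)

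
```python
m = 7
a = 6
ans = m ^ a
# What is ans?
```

Trace:
`m = 7` → m = 7
`a = 6` → a = 6
`ans = m ^ a` → ans = 1
So ans = 1

Answer: 1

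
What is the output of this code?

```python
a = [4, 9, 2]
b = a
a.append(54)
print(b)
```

Key concept: basic list aliasing.
Step by step:
`a = [4, 9, 2]` → a = [4, 9, 2]
`b = a` → b = [4, 9, 2] (same object as a)
`a.append(54)` → a = [4, 9, 2, 54] (same object as b); b = [4, 9, 2, 54] (same object as a)
`print(b)` → prints [4, 9, 2, 54]

Answer: [4, 9, 2, 54]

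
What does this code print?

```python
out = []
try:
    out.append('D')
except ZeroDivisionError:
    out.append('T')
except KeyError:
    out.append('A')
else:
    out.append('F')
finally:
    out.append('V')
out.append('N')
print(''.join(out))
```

Execution trace: 'D' (try body, no exception) → 'F' (else) → 'V' (finally) → 'N' (after the try/except). Output: DFVN

Answer: DFVN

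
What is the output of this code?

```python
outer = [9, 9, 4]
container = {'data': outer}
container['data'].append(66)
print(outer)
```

Key concept: dict holds reference to list.
Step by step:
`outer = [9, 9, 4]` → outer = [9, 9, 4]
`container = {'data': outer}` → container = {'data': [9, 9, 4]}
`container['data'].append(66)` → outer = [9, 9, 4, 66]; container = {'data': [9, 9, 4, 66]}
`print(outer)` → prints [9, 9, 4, 66]

Answer: [9, 9, 4, 66]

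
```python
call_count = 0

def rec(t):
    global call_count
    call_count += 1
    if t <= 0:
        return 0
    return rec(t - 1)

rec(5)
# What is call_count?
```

Linear recursion stepping by 1: 6 calls from t=5 down to ≤0.

Answer: 6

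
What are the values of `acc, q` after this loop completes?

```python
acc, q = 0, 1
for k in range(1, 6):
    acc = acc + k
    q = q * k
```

Sum and factorial of 1 to 5
`acc, q` takes the values: (0, 1) → (1, 1) → (3, 1) → (3, 2) → (6, 2) → (6, 6) → (10, 6) → (10, 24) → (15, 24) → (15, 120)

Answer: 15, 120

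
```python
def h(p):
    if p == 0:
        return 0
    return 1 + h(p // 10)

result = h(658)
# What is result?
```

Count of digits of 658: 3

Answer: 3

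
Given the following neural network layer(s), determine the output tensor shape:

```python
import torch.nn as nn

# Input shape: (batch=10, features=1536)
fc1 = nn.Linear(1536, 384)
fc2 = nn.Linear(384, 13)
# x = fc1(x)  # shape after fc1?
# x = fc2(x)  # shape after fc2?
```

Input: (10, 1536) -> after fc1: (10, 384) -> Output: (10, 13)

Answer: (10, 13)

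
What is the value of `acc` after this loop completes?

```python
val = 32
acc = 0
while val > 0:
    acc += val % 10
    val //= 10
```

Sum digits of 32
`acc` takes the values: 0 → 2 → 5

Answer: 5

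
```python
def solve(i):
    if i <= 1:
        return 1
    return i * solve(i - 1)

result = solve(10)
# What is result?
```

solve(10) = 10 * 9 * 8 * 7 * 6 * 5 * 4 * 3 * 2 * 1 = 3628800

Answer: 3628800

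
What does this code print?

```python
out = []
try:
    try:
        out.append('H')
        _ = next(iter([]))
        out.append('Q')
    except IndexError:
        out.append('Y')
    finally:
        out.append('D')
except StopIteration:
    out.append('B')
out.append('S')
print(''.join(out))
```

Execution trace: 'H' (try body) → 'D' (finally) → 'B' (outer except StopIteration) → 'S' (after the try/except). Output: HDBS

Answer: HDBS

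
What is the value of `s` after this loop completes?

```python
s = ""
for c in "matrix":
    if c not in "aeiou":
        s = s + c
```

Remove vowels from 'matrix'
`s` takes the values: "" → "m" → "mt" → "mtr" → "mtrx"

Answer: "mtrx"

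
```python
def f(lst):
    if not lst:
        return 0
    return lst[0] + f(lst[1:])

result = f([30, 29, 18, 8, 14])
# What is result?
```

30 + 29 + 18 + 8 + 14 + 0 = 99

Answer: 99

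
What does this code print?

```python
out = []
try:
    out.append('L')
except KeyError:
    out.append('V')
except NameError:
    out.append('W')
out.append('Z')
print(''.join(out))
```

Execution trace: 'L' (try body, no exception) → 'Z' (after the try/except). Output: LZ

Answer: LZ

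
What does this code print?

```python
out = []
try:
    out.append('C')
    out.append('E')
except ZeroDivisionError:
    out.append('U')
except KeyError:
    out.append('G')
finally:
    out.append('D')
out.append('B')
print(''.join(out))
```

Execution trace: 'C' (try body) → 'E' (try body, no exception) → 'D' (finally) → 'B' (after the try/except). Output: CEDB

Answer: CEDB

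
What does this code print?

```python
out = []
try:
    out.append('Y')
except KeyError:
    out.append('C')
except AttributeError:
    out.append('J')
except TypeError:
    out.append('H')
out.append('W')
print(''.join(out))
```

Execution trace: 'Y' (try body, no exception) → 'W' (after the try/except). Output: YW

Answer: YW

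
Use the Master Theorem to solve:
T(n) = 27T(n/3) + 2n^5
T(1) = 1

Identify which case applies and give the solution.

a=27, b=3, f(n)=2n^5. log_3(27) = 3. Since c=5 > 3 and the regularity condition holds (27(n/3)^5 = (27/3^5)n^5 with 27/3^5 < 1), Case 3 applies: T(n) = Θ(f(n)) = O(n^5).

Answer: O(n^5) - Case 3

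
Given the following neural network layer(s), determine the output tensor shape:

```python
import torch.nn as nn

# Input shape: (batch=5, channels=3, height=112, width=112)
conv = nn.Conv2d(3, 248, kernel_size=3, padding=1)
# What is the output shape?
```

Input: (5, 3, 112, 112) -> Output: (5, 248, 112, 112)

Answer: (5, 248, 112, 112)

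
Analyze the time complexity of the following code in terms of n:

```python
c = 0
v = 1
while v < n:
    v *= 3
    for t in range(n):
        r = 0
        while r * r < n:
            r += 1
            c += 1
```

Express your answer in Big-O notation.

Each loop level contributes: log n × n × √n. Multiplying the contributions gives O(n√n log n).

Answer: O(n√n log n)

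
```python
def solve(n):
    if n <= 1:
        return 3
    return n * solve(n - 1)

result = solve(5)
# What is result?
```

solve(5) = 5 * 4 * 3 * 2 * 3 = 360

Answer: 360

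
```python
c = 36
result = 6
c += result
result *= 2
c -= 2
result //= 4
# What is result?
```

Trace:
`c = 36` → c = 36
`result = 6` → result = 6
`c += result` → c = 42
`result *= 2` → result = 12
`c -= 2` → c = 40
`result //= 4` → result = 3
So result = 3

Answer: 3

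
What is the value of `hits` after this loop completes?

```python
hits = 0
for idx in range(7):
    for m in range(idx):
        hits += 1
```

Triangle number: 0+1+2+...+6
`hits` takes the values: 0 → 1 → 2 → 3 → 4 → 5 → 6 → 7 → 8 → 9 → 10 → 11 → 12 → 13 → 14 → 15 → 16 → 17 → 18 → 19 → 20 → 21

Answer: 21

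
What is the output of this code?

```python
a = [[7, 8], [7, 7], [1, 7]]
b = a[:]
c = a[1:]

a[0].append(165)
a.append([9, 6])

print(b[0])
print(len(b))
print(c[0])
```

Key concept: slice with nested mutation.
Step by step:
`a = [[7, 8], [7, 7], [1, 7]]` → a = [[7, 8], [7, 7], [1, 7]]
`b = a[:]` → b = [[7, 8], [7, 7], [1, 7]]
`c = a[1:]` → c = [[7, 7], [1, 7]]
`a[0].append(165)` → a = [[7, 8, 165], [7, 7], [1, 7]]; b = [[7, 8, 165], [7, 7], [1, 7]]
`a.append([9, 6])` → a = [[7, 8, 165], [7, 7], [1, 7], [9, 6]]
`print(b[0])` → prints [7, 8, 165]
`print(len(b))` → prints 3
`print(c[0])` → prints [7, 7]

Answer:
[7, 8, 165]
3
[7, 7]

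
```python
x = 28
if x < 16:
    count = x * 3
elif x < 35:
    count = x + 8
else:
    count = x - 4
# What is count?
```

Trace:
`x = 28` → x = 28
`if x < 16: ...` → x < 16 is False, x < 35 is True → count = 36
So count = 36

Answer: 36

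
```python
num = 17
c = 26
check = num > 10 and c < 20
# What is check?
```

Trace:
`num = 17` → num = 17
`c = 26` → c = 26
`check = num > 10 and c < 20` → check = False
So check = False

Answer: False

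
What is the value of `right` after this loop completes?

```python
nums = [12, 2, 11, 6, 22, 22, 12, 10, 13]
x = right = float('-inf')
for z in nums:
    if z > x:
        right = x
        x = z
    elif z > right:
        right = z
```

Second largest (with repeats) in [12, 2, 11, 6, 22, 22, 12, 10, 13]
`right` takes the values: -inf → 2 → 11 → 12 → 22

Answer: 22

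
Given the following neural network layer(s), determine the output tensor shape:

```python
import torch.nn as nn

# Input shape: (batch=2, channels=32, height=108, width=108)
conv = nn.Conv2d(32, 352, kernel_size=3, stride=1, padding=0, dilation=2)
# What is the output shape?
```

Input: (2, 32, 108, 108) -> Output: (2, 352, 104, 104)

Answer: (2, 352, 104, 104)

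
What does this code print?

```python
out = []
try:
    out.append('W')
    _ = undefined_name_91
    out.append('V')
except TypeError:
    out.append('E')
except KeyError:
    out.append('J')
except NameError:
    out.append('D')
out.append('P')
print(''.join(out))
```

Execution trace: 'W' (try body) → 'D' (except NameError) → 'P' (after the try/except). Output: WDP

Answer: WDP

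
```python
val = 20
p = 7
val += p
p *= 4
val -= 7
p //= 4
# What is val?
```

Trace:
`val = 20` → val = 20
`p = 7` → p = 7
`val += p` → val = 27
`p *= 4` → p = 28
`val -= 7` → val = 20
`p //= 4` → p = 7
So val = 20

Answer: 20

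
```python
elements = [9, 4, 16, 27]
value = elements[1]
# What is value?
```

Trace:
`elements = [9, 4, 16, 27]` → elements = [9, 4, 16, 27]
`value = elements[1]` → value = 4
So value = 4

Answer: 4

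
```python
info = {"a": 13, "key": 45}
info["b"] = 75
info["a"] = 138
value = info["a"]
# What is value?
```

Trace:
`info = {"a": 13, "key": 45}` → info = {'a': 13, 'key': 45}
`info["b"] = 75` → info = {'a': 13, 'key': 45, 'b': 75}
`info["a"] = 138` → info = {'a': 138, 'key': 45, 'b': 75}
`value = info["a"]` → value = 138
So value = 138

Answer: 138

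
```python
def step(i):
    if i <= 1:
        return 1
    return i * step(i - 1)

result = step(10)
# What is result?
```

step(10) = 10 * 9 * 8 * 7 * 6 * 5 * 4 * 3 * 2 * 1 = 3628800

Answer: 3628800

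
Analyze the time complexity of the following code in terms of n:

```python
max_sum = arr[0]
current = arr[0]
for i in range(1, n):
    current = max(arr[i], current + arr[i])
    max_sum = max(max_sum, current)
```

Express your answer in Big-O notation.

This is Kadane's algorithm for maximum subarray. Time complexity: O(n).

Answer: O(n)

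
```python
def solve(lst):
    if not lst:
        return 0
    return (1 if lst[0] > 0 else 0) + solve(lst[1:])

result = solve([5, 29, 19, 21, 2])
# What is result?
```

Count of positive elements in [5, 29, 19, 21, 2] = 5

Answer: 5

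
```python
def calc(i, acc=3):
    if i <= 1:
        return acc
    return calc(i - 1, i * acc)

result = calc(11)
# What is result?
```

Accumulator trace (n, acc): (11, 3) -> (10, 33) -> (9, 330) -> (8, 2970) -> (7, 23760) -> (6, 166320) -> (5, 997920) -> (4, 4989600) -> (3, 19958400) -> (2, 59875200) -> (1, 119750400) -> return 119750400

Answer: 119750400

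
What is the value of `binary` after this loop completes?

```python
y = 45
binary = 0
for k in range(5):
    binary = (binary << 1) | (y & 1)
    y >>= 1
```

Reverse lowest 5 bits of 45
`binary` takes the values: 0 → 1 → 2 → 5 → 11 → 22

Answer: 22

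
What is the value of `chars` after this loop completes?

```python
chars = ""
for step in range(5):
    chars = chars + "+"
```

Repeat '+' 5 times
`chars` takes the values: "" → "+" → "++" → "+++" → "++++" → "+++++"

Answer: "+++++"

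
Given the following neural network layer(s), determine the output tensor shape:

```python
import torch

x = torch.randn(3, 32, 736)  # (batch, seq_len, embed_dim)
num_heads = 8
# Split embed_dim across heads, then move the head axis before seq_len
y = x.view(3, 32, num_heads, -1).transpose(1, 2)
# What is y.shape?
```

Input: (3, 32, 736) -> head_dim = 736 // 8 = 92; after view: (3, 32, 8, 92) -> after transpose(1, 2): (3, 8, 32, 92) -> Output: (3, 8, 32, 92)

Answer: (3, 8, 32, 92)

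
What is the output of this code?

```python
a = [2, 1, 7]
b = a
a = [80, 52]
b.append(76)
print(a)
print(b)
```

Key concept: rebinding vs mutation: a is rebound to a new list, b still points at the original.
Step by step:
`a = [2, 1, 7]` → a = [2, 1, 7]
`b = a` → b = [2, 1, 7] (same object as a)
`a = [80, 52]` → a = [80, 52]
`b.append(76)` → b = [2, 1, 7, 76]
`print(a)` → prints [80, 52]
`print(b)` → prints [2, 1, 7, 76]

Answer:
[80, 52]
[2, 1, 7, 76]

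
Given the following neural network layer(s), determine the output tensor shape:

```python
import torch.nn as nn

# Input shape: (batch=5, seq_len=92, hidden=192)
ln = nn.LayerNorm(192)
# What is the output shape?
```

Input: (5, 92, 192) -> Output: (5, 92, 192)

Answer: (5, 92, 192)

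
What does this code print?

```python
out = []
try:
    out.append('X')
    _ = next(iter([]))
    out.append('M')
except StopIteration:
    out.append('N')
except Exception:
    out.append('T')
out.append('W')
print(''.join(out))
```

Execution trace: 'X' (try body) → 'N' (except StopIteration) → 'W' (after the try/except). Output: XNW

Answer: XNW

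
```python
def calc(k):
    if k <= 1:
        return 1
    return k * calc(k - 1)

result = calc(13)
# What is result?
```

calc(13) = 13 * 12 * 11 * 10 * 9 * 8 * 7 * 6 * 5 * 4 * 3 * 2 * 1 = 6227020800

Answer: 6227020800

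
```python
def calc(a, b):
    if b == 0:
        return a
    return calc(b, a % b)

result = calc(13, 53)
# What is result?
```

calc(13, 53) -> calc(53, 13) -> calc(13, 1) -> calc(1, 0) -> 1

Answer: 1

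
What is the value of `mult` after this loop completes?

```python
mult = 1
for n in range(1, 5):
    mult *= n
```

4! = 24
`mult` takes the values: 1 → 2 → 6 → 24

Answer: 24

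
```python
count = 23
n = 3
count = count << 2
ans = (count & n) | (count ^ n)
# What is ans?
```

Trace:
`count = 23` → count = 23
`n = 3` → n = 3
`count = count << 2` → count = 92
`ans = (count & n) | (count ^ n)` → ans = 95
So ans = 95

Answer: 95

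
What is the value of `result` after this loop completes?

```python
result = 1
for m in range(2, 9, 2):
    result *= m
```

Product of even numbers 2 to 8
`result` takes the values: 1 → 2 → 8 → 48 → 384

Answer: 384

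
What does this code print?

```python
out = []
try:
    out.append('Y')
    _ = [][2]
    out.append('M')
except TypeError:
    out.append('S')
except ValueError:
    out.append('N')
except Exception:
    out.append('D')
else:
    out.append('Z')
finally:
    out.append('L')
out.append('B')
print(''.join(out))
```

Execution trace: 'Y' (try body) → 'D' (except Exception) → 'L' (finally) → 'B' (after the try/except). Output: YDLB

Answer: YDLB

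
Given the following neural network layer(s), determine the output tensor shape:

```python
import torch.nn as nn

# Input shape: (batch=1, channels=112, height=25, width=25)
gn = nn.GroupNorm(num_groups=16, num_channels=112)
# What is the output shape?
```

Input: (1, 112, 25, 25) -> Output: (1, 112, 25, 25)

Answer: (1, 112, 25, 25)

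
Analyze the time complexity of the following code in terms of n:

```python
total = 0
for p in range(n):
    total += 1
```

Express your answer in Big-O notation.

Each loop level contributes: n. Multiplying the contributions gives O(n).

Answer: O(n)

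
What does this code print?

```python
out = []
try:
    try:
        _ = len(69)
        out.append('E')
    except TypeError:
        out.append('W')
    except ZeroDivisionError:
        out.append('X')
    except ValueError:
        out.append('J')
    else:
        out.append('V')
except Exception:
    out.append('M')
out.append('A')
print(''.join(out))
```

Execution trace: 'W' (inner except TypeError) → 'A' (after the try/except). Output: WA

Answer: WA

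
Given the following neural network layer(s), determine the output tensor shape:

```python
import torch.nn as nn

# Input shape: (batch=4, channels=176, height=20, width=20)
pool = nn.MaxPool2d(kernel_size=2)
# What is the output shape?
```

Input: (4, 176, 20, 20) -> Output: (4, 176, 10, 10)

Answer: (4, 176, 10, 10)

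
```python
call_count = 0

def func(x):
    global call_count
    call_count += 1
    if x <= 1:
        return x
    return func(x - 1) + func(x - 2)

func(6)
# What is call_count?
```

Calls(x) = 1 + Calls(x-1) + Calls(x-2); Calls(0)=Calls(1)=1. For x=6 this gives 25.

Answer: 25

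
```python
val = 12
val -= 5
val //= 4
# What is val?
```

Trace:
`val = 12` → val = 12
`val -= 5` → val = 7
`val //= 4` → val = 1
So val = 1

Answer: 1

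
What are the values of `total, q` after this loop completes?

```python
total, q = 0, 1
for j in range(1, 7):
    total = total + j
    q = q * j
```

Sum and factorial of 1 to 6
`total, q` takes the values: (0, 1) → (1, 1) → (3, 1) → (3, 2) → (6, 2) → (6, 6) → (10, 6) → (10, 24) → (15, 24) → (15, 120) → (21, 120) → (21, 720)

Answer: 21, 720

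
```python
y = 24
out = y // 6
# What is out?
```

Trace:
`y = 24` → y = 24
`out = y // 6` → out = 4
So out = 4

Answer: 4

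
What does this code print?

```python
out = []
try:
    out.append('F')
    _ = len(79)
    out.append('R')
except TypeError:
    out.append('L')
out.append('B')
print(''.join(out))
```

Execution trace: 'F' (try body) → 'L' (except TypeError) → 'B' (after the try/except). Output: FLB

Answer: FLB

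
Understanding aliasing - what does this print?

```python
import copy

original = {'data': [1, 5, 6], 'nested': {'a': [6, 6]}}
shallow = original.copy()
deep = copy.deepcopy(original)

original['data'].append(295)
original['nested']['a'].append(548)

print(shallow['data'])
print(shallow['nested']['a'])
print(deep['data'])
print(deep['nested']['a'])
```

Key concept: comparing shallow vs deep copy.
Step by step:
`original = {'data': [1, 5, 6], 'nested': {'a': [6, 6]}}` → original = {'data': [1, 5, 6], 'nested': {'a': [6, 6]}}
`shallow = original.copy()` → shallow = {'data': [1, 5, 6], 'nested': {'a': [6, 6]}}
`deep = copy.deepcopy(original)` → deep = {'data': [1, 5, 6], 'nested': {'a': [6, 6]}}
`original['data'].append(295)` → original = {'data': [1, 5, 6, 295], 'nested': {'a': [6, 6]}}; shallow = {'data': [1, 5, 6, 295], 'nested': {'a': [6, 6]}}
`original['nested']['a'].append(548)` → original = {'data': [1, 5, 6, 295], 'nested': {'a': [6, 6, 548]}}; shallow = {'data': [1, 5, 6, 295], 'nested': {'a': [6, 6, 548]}}
`print(shallow['data'])` → prints [1, 5, 6, 295]
`print(shallow['nested']['a'])` → prints [6, 6, 548]
`print(deep['data'])` → prints [1, 5, 6]
`print(deep['nested']['a'])` → prints [6, 6]

Answer:
[1, 5, 6, 295]
[6, 6, 548]
[1, 5, 6]
[6, 6]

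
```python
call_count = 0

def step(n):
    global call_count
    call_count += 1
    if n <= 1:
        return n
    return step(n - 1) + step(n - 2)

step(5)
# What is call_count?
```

Calls(n) = 1 + Calls(n-1) + Calls(n-2); Calls(0)=Calls(1)=1. For n=5 this gives 15.

Answer: 15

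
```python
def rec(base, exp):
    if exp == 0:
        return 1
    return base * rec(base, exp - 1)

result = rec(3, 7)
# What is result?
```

rec(3, 7) = 3 * 3 * 3 * 3 * 3 * 3 * 3 = 2187

Answer: 2187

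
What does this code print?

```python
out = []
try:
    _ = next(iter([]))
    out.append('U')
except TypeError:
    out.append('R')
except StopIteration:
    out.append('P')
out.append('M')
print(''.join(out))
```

Execution trace: 'P' (except StopIteration) → 'M' (after the try/except). Output: PM

Answer: PM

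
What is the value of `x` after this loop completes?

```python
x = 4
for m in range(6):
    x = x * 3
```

Multiply by 3, 6 times: 4 * 3^6 = 2916
`x` takes the values: 4 → 12 → 36 → 108 → 324 → 972 → 2916

Answer: 2916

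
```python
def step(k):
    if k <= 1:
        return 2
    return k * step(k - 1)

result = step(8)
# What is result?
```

step(8) = 8 * 7 * 6 * 5 * 4 * 3 * 2 * 2 = 80640

Answer: 80640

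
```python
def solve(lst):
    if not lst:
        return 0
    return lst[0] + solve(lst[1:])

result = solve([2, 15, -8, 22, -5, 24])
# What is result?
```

2 + 15 + (-8) + 22 + (-5) + 24 + 0 = 50

Answer: 50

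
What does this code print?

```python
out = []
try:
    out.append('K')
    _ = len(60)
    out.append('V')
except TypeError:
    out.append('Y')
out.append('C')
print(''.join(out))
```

Execution trace: 'K' (try body) → 'Y' (except TypeError) → 'C' (after the try/except). Output: KYC

Answer: KYC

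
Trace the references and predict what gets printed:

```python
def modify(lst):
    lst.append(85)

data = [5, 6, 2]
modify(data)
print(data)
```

Key concept: function modifies passed list.
Step by step:
`data = [5, 6, 2]` → data = [5, 6, 2]
`modify(data)` → data = [5, 6, 2, 85]
`print(data)` → prints [5, 6, 2, 85]

Answer: [5, 6, 2, 85]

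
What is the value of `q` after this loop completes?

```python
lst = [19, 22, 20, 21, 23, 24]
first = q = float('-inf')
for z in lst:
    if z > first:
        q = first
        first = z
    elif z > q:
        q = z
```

Second largest (with repeats) in [19, 22, 20, 21, 23, 24]
`q` takes the values: -inf → 19 → 20 → 21 → 22 → 23

Answer: 23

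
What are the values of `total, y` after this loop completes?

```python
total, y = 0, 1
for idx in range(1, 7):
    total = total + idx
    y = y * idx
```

Sum and factorial of 1 to 6
`total, y` takes the values: (0, 1) → (1, 1) → (3, 1) → (3, 2) → (6, 2) → (6, 6) → (10, 6) → (10, 24) → (15, 24) → (15, 120) → (21, 120) → (21, 720)

Answer: 21, 720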